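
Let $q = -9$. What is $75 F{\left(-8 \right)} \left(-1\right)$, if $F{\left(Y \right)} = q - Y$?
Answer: $75$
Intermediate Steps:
$F{\left(Y \right)} = -9 - Y$
$75 F{\left(-8 \right)} \left(-1\right) = 75 \left(-9 - -8\right) \left(-1\right) = 75 \left(-9 + 8\right) \left(-1\right) = 75 \left(-1\right) \left(-1\right) = \left(-75\right) \left(-1\right) = 75$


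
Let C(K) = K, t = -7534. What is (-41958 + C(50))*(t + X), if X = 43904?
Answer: -1524193960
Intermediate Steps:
(-41958 + C(50))*(t + X) = (-41958 + 50)*(-7534 + 43904) = -41908*36370 = -1524193960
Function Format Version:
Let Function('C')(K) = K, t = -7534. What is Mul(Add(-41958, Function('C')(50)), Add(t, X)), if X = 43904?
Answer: -1524193960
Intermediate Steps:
Mul(Add(-41958, Function('C')(50)), Add(t, X)) = Mul(Add(-41958, 50), Add(-7534, 43904)) = Mul(-41908, 36370) = -1524193960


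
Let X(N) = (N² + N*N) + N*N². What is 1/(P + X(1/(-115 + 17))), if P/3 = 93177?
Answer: 941192/263092341147 ≈ 3.5774e-6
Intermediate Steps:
X(N) = N³ + 2*N² (X(N) = (N² + N²) + N³ = 2*N² + N³ = N³ + 2*N²)
P = 279531 (P = 3*93177 = 279531)
1/(P + X(1/(-115 + 17))) = 1/(279531 + (1/(-115 + 17))²*(2 + 1/(-115 + 17))) = 1/(279531 + (1/(-98))²*(2 + 1/(-98))) = 1/(279531 + (-1/98)²*(2 - 1/98)) = 1/(279531 + (1/9604)*(195/98)) = 1/(279531 + 195/941192) = 1/(263092341147/941192) = 941192/263092341147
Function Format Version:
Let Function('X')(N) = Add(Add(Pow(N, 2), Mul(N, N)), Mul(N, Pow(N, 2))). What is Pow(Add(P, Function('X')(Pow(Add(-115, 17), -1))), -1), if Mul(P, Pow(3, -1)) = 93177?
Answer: Rational(941192, 263092341147) ≈ 3.5774e-6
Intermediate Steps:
Function('X')(N) = Add(Pow(N, 3), Mul(2, Pow(N, 2))) (Function('X')(N) = Add(Add(Pow(N, 2), Pow(N, 2)), Pow(N, 3)) = Add(Mul(2, Pow(N, 2)), Pow(N, 3)) = Add(Pow(N, 3), Mul(2, Pow(N, 2))))
P = 279531 (P = Mul(3, 93177) = 279531)
Pow(Add(P, Function('X')(Pow(Add(-115, 17), -1))), -1) = Pow(Add(279531, Mul(Pow(Pow(Add(-115, 17), -1), 2), Add(2, Pow(Add(-115, 17), -1)))), -1) = Pow(Add(279531, Mul(Pow(Pow(-98, -1), 2), Add(2, Pow(-98, -1)))), -1) = Pow(Add(279531, Mul(Pow(Rational(-1, 98), 2), Add(2, Rational(-1, 98)))), -1) = Pow(Add(279531, Mul(Rational(1, 9604), Rational(195, 98))), -1) = Pow(Add(279531, Rational(195, 941192)), -1) = Pow(Rational(263092341147, 941192), -1) = Rational(941192, 263092341147)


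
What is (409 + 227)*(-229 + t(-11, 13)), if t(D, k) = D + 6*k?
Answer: -103032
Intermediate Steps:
(409 + 227)*(-229 + t(-11, 13)) = (409 + 227)*(-229 + (-11 + 6*13)) = 636*(-229 + (-11 + 78)) = 636*(-229 + 67) = 636*(-162) = -103032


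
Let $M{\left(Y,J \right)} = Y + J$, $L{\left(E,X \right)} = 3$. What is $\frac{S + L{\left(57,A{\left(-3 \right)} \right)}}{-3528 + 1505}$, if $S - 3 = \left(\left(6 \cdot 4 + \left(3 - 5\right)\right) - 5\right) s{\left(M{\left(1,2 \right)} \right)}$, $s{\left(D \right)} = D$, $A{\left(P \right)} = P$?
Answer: $- \frac{57}{2023} \approx -0.028176$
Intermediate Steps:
$M{\left(Y,J \right)} = J + Y$
$S = 54$ ($S = 3 + \left(\left(6 \cdot 4 + \left(3 - 5\right)\right) - 5\right) \left(2 + 1\right) = 3 + \left(\left(24 - 2\right) - 5\right) 3 = 3 + \left(22 - 5\right) 3 = 3 + 17 \cdot 3 = 3 + 51 = 54$)
$\frac{S + L{\left(57,A{\left(-3 \right)} \right)}}{-3528 + 1505} = \frac{54 + 3}{-3528 + 1505} = \frac{57}{-2023} = 57 \left(- \frac{1}{2023}\right) = - \frac{57}{2023}$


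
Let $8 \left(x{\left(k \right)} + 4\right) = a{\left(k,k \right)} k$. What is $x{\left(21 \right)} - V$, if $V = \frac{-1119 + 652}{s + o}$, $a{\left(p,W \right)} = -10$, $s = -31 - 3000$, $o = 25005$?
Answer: $- \frac{1328493}{43948} \approx -30.229$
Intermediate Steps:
$s = -3031$ ($s = -31 - 3000 = -3031$)
$V = - \frac{467}{21974}$ ($V = \frac{-1119 + 652}{-3031 + 25005} = - \frac{467}{21974} \approx -0.021252$)
$x{\left(k \right)} = -4 - \frac{5 k}{4}$ ($x{\left(k \right)} = -4 + \frac{\left(-10\right) k}{8} = -4 - \frac{5 k}{4}$)
$x{\left(21 \right)} - V = \left(-4 - \frac{105}{4}\right) - - \frac{467}{21974} = \left(-4 - \frac{105}{4}\right) + \frac{467}{21974} = - \frac{121}{4} + \frac{467}{21974} = - \frac{1328493}{43948}$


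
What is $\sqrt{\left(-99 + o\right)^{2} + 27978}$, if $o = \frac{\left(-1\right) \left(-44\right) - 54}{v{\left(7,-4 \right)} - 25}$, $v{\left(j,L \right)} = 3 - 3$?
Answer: $\frac{\sqrt{942499}}{5} \approx 194.16$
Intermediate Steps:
$v{\left(j,L \right)} = 0$ ($v{\left(j,L \right)} = 3 - 3 = 0$)
$o = \frac{2}{5}$ ($o = \frac{\left(-1\right) \left(-44\right) - 54}{0 - 25} = \frac{44 - 54}{-25} = \left(-10\right) \left(- \frac{1}{25}\right) = \frac{2}{5} \approx 0.4$)
$\sqrt{\left(-99 + o\right)^{2} + 27978} = \sqrt{\left(-99 + \frac{2}{5}\right)^{2} + 27978} = \sqrt{\left(- \frac{493}{5}\right)^{2} + 27978} = \sqrt{\frac{243049}{25} + 27978} = \sqrt{\frac{942499}{25}} = \frac{\sqrt{942499}}{5}$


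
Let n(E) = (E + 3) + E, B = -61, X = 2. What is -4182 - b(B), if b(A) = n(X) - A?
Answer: -4250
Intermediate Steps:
n(E) = 3 + 2*E (n(E) = (3 + E) + E = 3 + 2*E)
b(A) = 7 - A (b(A) = (3 + 2*2) - A = (3 + 4) - A = 7 - A)
-4182 - b(B) = -4182 - (7 - 1*(-61)) = -4182 - (7 + 61) = -4182 - 1*68 = -4182 - 68 = -4250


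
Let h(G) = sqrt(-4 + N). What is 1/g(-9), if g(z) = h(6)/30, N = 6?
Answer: 15*sqrt(2) ≈ 21.213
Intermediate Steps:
h(G) = sqrt(2) (h(G) = sqrt(-4 + 6) = sqrt(2))
g(z) = sqrt(2)/30
1/g(-9) = 1/(sqrt(2)/30) = 15*sqrt(2)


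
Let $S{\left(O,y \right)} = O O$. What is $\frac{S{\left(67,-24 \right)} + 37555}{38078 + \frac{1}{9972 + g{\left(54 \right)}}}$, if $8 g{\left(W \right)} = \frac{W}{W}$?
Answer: $\frac{1677072094}{1518874307} \approx 1.1042$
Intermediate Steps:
$S{\left(O,y \right)} = O^{2}$
$g{\left(W \right)} = \frac{1}{8}$ ($g{\left(W \right)} = \frac{W \frac{1}{W}}{8} = \frac{1}{8} \cdot 1 = \frac{1}{8}$)
$\frac{S{\left(67,-24 \right)} + 37555}{38078 + \frac{1}{9972 + g{\left(54 \right)}}} = \frac{67^{2} + 37555}{38078 + \frac{1}{9972 + \frac{1}{8}}} = \frac{4489 + 37555}{38078 + \frac{1}{\frac{79777}{8}}} = \frac{42044}{38078 + \frac{8}{79777}} = \frac{42044}{\frac{3037748614}{79777}} = 42044 \cdot \frac{79777}{3037748614} = \frac{1677072094}{1518874307}$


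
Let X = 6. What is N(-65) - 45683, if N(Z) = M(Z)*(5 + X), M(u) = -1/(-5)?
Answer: -228404/5 ≈ -45681.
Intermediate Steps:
M(u) = ⅕ (M(u) = -1*(-⅕) = ⅕)
N(Z) = 11/5 (N(Z) = (5 + 6)/5 = (⅕)*11 = 11/5)
N(-65) - 45683 = 11/5 - 45683 = -228404/5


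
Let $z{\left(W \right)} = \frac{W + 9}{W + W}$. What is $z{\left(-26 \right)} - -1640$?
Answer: $\frac{85297}{52} \approx 1640.3$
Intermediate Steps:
$z{\left(W \right)} = \frac{9 + W}{2 W}$
$z{\left(-26 \right)} - -1640 = \frac{9 - 26}{2 \left(-26\right)} - -1640 = \frac{1}{2} \left(- \frac{1}{26}\right) \left(-17\right) + 1640 = \frac{17}{52} + 1640 = \frac{85297}{52}$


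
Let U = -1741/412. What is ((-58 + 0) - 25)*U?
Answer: 144503/412 ≈ 350.74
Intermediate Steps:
U = -1741/412 (U = -1741*1/412 = -1741/412 ≈ -4.2257)
((-58 + 0) - 25)*U = ((-58 + 0) - 25)*(-1741/412) = (-58 - 25)*(-1741/412) = -83*(-1741/412) = 144503/412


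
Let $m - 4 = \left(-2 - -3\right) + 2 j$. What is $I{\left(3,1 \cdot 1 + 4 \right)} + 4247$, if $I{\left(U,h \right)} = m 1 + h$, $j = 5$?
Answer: $4267$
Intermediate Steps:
$m = 15$ ($m = 4 + \left(\left(-2 - -3\right) + 2 \cdot 5\right) = 4 + \left(\left(-2 + 3\right) + 10\right) = 4 + \left(1 + 10\right) = 4 + 11 = 15$)
$I{\left(U,h \right)} = 15 + h$ ($I{\left(U,h \right)} = 15 \cdot 1 + h = 15 + h$)
$I{\left(3,1 \cdot 1 + 4 \right)} + 4247 = \left(15 + \left(1 \cdot 1 + 4\right)\right) + 4247 = \left(15 + \left(1 + 4\right)\right) + 4247 = \left(15 + 5\right) + 4247 = 20 + 4247 = 4267$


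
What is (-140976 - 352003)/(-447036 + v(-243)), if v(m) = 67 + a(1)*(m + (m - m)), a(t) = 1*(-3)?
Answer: 492979/446240 ≈ 1.1047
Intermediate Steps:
a(t) = -3
v(m) = 67 - 3*m (v(m) = 67 - 3*(m + (m - m)) = 67 - 3*(m + 0) = 67 - 3*m)
(-140976 - 352003)/(-447036 + v(-243)) = (-140976 - 352003)/(-447036 + (67 - 3*(-243))) = -492979/(-447036 + (67 + 729)) = -492979/(-447036 + 796) = -492979/(-446240) = -492979*(-1/446240) = 492979/446240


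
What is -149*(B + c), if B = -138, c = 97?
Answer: 6109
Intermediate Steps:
-149*(B + c) = -149*(-138 + 97) = -149*(-41) = 6109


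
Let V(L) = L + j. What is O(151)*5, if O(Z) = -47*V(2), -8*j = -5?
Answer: -4935/8 ≈ -616.88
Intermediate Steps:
j = 5/8 (j = -⅛*(-5) = 5/8 ≈ 0.62500)
V(L) = 5/8 + L (V(L) = L + 5/8 = 5/8 + L)
O(Z) = -987/8 (O(Z) = -47*(5/8 + 2) = -47*21/8 = -987/8)
O(151)*5 = -987/8*5 = -4935/8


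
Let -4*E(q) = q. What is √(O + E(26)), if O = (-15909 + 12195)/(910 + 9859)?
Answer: 5*I*√1049666/1958 ≈ 2.6163*I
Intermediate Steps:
E(q) = -q/4
O = -3714/10769 ≈ -0.34488
√(O + E(26)) = √(-3714/10769 - ¼*26) = √(-3714/10769 - 13/2) = √(-147425/21538) = 5*I*√1049666/1958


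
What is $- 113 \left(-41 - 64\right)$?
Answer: $11865$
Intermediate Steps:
$- 113 \left(-41 - 64\right) = \left(-113\right) \left(-105\right) = 11865$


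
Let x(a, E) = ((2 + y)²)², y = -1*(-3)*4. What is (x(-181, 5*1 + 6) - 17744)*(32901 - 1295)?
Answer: 653359232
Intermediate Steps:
y = 12 (y = 3*4 = 12)
x(a, E) = 38416 (x(a, E) = ((2 + 12)²)² = (14²)² = 196² = 38416)
(x(-181, 5*1 + 6) - 17744)*(32901 - 1295) = (38416 - 17744)*(32901 - 1295) = 20672*31606 = 653359232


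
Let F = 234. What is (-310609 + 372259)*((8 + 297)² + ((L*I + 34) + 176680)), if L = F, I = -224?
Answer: 13397962950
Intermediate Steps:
L = 234
(-310609 + 372259)*((8 + 297)² + ((L*I + 34) + 176680)) = (-310609 + 372259)*((8 + 297)² + ((234*(-224) + 34) + 176680)) = 61650*(305² + ((-52416 + 34) + 176680)) = 61650*(93025 + (-52382 + 176680)) = 61650*(93025 + 124298) = 61650*217323 = 13397962950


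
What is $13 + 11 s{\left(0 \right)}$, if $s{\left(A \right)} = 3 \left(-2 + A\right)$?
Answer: $-53$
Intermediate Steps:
$s{\left(A \right)} = -6 + 3 A$
$13 + 11 s{\left(0 \right)} = 13 + 11 \left(-6 + 3 \cdot 0\right) = 13 + 11 \left(-6 + 0\right) = 13 + 11 \left(-6\right) = 13 - 66 = -53$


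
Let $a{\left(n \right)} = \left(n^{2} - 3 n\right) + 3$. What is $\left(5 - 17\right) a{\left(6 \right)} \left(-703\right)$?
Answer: $177156$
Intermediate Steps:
$a{\left(n \right)} = 3 + n^{2} - 3 n$
$\left(5 - 17\right) a{\left(6 \right)} \left(-703\right) = \left(5 - 17\right) \left(3 + 6^{2} - 18\right) \left(-703\right) = - 12 \left(3 + 36 - 18\right) \left(-703\right) = \left(-12\right) 21 \left(-703\right) = \left(-252\right) \left(-703\right) = 177156$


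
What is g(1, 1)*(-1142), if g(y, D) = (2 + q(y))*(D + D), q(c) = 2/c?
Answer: -9136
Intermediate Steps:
g(y, D) = 2*D*(2 + 2/y) (g(y, D) = (2 + 2/y)*(D + D) = (2 + 2/y)*(2*D) = 2*D*(2 + 2/y))
g(1, 1)*(-1142) = (4*1*(1 + 1)/1)*(-1142) = (4*1*1*2)*(-1142) = 8*(-1142) = -9136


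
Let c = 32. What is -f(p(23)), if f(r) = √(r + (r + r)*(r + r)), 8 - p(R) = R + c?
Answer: -√8789 ≈ -93.750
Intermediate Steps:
p(R) = -24 - R (p(R) = 8 - (R + 32) = 8 - (32 + R) = 8 + (-32 - R) = -24 - R)
f(r) = √(r + 4*r²) (f(r) = √(r + (2*r)*(2*r)) = √(r + 4*r²))
-f(p(23)) = -√((-24 - 1*23)*(1 + 4*(-24 - 1*23))) = -√((-24 - 23)*(1 + 4*(-24 - 23))) = -√(-47*(1 + 4*(-47))) = -√(-47*(1 - 188)) = -√(-47*(-187)) = -√8789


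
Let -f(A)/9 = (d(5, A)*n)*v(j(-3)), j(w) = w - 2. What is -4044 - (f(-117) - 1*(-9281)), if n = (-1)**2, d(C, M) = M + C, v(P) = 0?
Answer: -13325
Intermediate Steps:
j(w) = -2 + w
d(C, M) = C + M
n = 1
f(A) = 0 (f(A) = -9*(5 + A)*1*0 = -9*(5 + A)*0 = -9*0 = 0)
-4044 - (f(-117) - 1*(-9281)) = -4044 - (0 - 1*(-9281)) = -4044 - (0 + 9281) = -4044 - 1*9281 = -4044 - 9281 = -13325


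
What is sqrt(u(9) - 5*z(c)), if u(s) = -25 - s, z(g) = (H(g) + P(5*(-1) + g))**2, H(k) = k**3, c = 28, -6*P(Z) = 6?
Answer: I*sqrt(2409232039) ≈ 49084.0*I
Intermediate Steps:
P(Z) = -1 (P(Z) = -1/6*6 = -1)
z(g) = (-1 + g**3)**2 (z(g) = (g**3 - 1)**2 = (-1 + g**3)**2)
sqrt(u(9) - 5*z(c)) = sqrt((-25 - 1*9) - 5*(-1 + 28**3)**2) = sqrt((-25 - 9) - 5*(-1 + 21952)**2) = sqrt(-34 - 5*21951**2) = sqrt(-34 - 5*481846401) = sqrt(-34 - 2409232005) = sqrt(-2409232039) = I*sqrt(2409232039)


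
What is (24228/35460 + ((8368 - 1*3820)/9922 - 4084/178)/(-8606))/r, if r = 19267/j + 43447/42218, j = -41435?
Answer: 13607686222557370162/11192249765089630237 ≈ 1.2158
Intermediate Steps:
r = 986812239/1749302830 (r = 19267/(-41435) + 43447/42218 = 19267*(-1/41435) + 43447*(1/42218) = -19267/41435 + 43447/42218 = 986812239/1749302830 ≈ 0.56412)
(24228/35460 + ((8368 - 1*3820)/9922 - 4084/178)/(-8606))/r = (24228/35460 + ((8368 - 1*3820)/9922 - 4084/178)/(-8606))/(986812239/1749302830) = (24228*(1/35460) + ((8368 - 3820)*(1/9922) - 4084*1/178)*(-1/8606))*(1749302830/986812239) = (673/985 + (4548*(1/9922) - 2042/89)*(-1/8606))*(1749302830/986812239) = (673/985 + (2274/4961 - 2042/89)*(-1/8606))*(1749302830/986812239) = (673/985 - 9927976/441529*(-1/8606))*(1749302830/986812239) = (673/985 + 4963988/1899899287)*(1749302830/986812239) = (1283521748331/1871400797695)*(1749302830/986812239) = 13607686222557370162/11192249765089630237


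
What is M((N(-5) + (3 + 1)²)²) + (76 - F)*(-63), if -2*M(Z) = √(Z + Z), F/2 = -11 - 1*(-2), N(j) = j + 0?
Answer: -5922 - 11*√2/2 ≈ -5929.8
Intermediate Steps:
N(j) = j
F = -18 (F = 2*(-11 - 1*(-2)) = 2*(-11 + 2) = 2*(-9) = -18)
M(Z) = -√2*√Z/2 (M(Z) = -√(Z + Z)/2 = -√2*√Z/2)
M((N(-5) + (3 + 1)²)²) + (76 - F)*(-63) = -√2*√((-5 + (3 + 1)²)²)/2 + (76 - 1*(-18))*(-63) = -√2*√((-5 + 4²)²)/2 + (76 + 18)*(-63) = -√2*√((-5 + 16)²)/2 + 94*(-63) = -√2*√(11²)/2 - 5922 = -√2*√121/2 - 5922 = -½*√2*11 - 5922 = -11*√2/2 - 5922 = -5922 - 11*√2/2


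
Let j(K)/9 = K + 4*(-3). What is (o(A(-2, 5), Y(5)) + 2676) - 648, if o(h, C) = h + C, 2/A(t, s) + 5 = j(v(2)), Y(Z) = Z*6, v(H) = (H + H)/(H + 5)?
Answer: 1553776/755 ≈ 2058.0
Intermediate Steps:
v(H) = 2*H/(5 + H) (v(H) = (2*H)/(5 + H) = 2*H/(5 + H))
Y(Z) = 6*Z
j(K) = -108 + 9*K (j(K) = 9*(K + 4*(-3)) = 9*(K - 12) = 9*(-12 + K) = -108 + 9*K)
A(t, s) = -14/755 (A(t, s) = 2/(-5 + (-108 + 9*(2*2/(5 + 2)))) = 2/(-5 + (-108 + 9*(2*2/7))) = 2/(-5 + (-108 + 9*(2*2*(⅐)))) = 2/(-5 + (-108 + 9*(4/7))) = 2/(-5 + (-108 + 36/7)) = 2/(-5 - 720/7) = 2/(-755/7) = 2*(-7/755) = -14/755)
o(h, C) = C + h
(o(A(-2, 5), Y(5)) + 2676) - 648 = ((6*5 - 14/755) + 2676) - 648 = ((30 - 14/755) + 2676) - 648 = (22636/755 + 2676) - 648 = 2043016/755 - 648 = 1553776/755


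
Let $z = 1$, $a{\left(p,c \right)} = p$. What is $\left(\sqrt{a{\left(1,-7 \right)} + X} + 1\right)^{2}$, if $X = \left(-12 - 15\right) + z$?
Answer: $-24 + 10 i \approx -24.0 + 10.0 i$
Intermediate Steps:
$X = -26$ ($X = \left(-12 - 15\right) + 1 = -27 + 1 = -26$)
$\left(\sqrt{a{\left(1,-7 \right)} + X} + 1\right)^{2} = \left(\sqrt{1 - 26} + 1\right)^{2} = \left(\sqrt{-25} + 1\right)^{2} = \left(5 i + 1\right)^{2} = \left(1 + 5 i\right)^{2}$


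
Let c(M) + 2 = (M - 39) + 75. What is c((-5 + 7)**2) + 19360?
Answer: 19398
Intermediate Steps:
c(M) = 34 + M (c(M) = -2 + ((M - 39) + 75) = -2 + ((-39 + M) + 75) = -2 + (36 + M) = 34 + M)
c((-5 + 7)**2) + 19360 = (34 + (-5 + 7)**2) + 19360 = (34 + 2**2) + 19360 = (34 + 4) + 19360 = 38 + 19360 = 19398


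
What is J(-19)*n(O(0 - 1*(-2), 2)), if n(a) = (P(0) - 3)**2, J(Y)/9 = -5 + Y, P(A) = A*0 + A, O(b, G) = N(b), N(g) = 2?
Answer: -1944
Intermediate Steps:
O(b, G) = 2
P(A) = A (P(A) = 0 + A = A)
J(Y) = -45 + 9*Y (J(Y) = 9*(-5 + Y) = -45 + 9*Y)
n(a) = 9 (n(a) = (0 - 3)**2 = (-3)**2 = 9)
J(-19)*n(O(0 - 1*(-2), 2)) = (-45 + 9*(-19))*9 = (-45 - 171)*9 = -216*9 = -1944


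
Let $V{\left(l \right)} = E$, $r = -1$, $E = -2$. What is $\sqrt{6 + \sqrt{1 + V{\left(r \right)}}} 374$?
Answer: $374 \sqrt{6 + i} \approx 919.26 + 76.081 i$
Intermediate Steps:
$V{\left(l \right)} = -2$
$\sqrt{6 + \sqrt{1 + V{\left(r \right)}}} 374 = \sqrt{6 + \sqrt{1 - 2}} \cdot 374 = \sqrt{6 + \sqrt{-1}} \cdot 374 = \sqrt{6 + i} 374 = 374 \sqrt{6 + i}$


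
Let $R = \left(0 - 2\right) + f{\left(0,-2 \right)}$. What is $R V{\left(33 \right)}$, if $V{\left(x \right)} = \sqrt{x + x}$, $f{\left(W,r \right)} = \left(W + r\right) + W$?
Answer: $- 4 \sqrt{66} \approx -32.496$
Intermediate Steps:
$f{\left(W,r \right)} = r + 2 W$
$R = -4$ ($R = \left(0 - 2\right) + \left(-2 + 2 \cdot 0\right) = -2 + \left(-2 + 0\right) = -2 - 2 = -4$)
$V{\left(x \right)} = \sqrt{2} \sqrt{x}$ ($V{\left(x \right)} = \sqrt{2 x} = \sqrt{2} \sqrt{x}$)
$R V{\left(33 \right)} = - 4 \sqrt{2} \sqrt{33} = - 4 \sqrt{66}$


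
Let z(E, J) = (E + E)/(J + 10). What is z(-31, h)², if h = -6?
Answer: 961/4 ≈ 240.25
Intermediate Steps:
z(E, J) = 2*E/(10 + J) (z(E, J) = (2*E)/(10 + J) = 2*E/(10 + J))
z(-31, h)² = (2*(-31)/(10 - 6))² = (2*(-31)/4)² = (2*(-31)*(¼))² = (-31/2)² = 961/4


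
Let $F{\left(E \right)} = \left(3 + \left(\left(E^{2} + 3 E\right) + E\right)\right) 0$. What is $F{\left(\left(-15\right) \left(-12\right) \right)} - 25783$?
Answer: $-25783$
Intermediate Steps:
$F{\left(E \right)} = 0$ ($F{\left(E \right)} = \left(3 + \left(E^{2} + 4 E\right)\right) 0 = \left(3 + E^{2} + 4 E\right) 0 = 0$)
$F{\left(\left(-15\right) \left(-12\right) \right)} - 25783 = 0 - 25783 = -25783$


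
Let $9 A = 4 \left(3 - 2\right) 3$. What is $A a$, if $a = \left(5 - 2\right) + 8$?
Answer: $\frac{44}{3} \approx 14.667$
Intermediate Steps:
$a = 11$ ($a = 3 + 8 = 11$)
$A = \frac{4}{3}$ ($A = \frac{4 \left(3 - 2\right) 3}{9} = \frac{4 \cdot 1 \cdot 3}{9} = \frac{4 \cdot 3}{9} = \frac{1}{9} \cdot 12 = \frac{4}{3} \approx 1.3333$)
$A a = \frac{4}{3} \cdot 11 = \frac{44}{3}$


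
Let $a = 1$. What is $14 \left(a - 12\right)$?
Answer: $-154$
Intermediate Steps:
$14 \left(a - 12\right) = 14 \left(1 - 12\right) = 14 \left(-11\right) = -154$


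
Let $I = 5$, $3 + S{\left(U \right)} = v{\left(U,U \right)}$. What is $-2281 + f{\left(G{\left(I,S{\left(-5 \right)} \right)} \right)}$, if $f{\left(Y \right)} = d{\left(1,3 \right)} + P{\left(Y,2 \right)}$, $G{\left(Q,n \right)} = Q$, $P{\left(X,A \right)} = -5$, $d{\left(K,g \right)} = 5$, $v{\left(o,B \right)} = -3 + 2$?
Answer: $-2281$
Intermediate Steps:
$v{\left(o,B \right)} = -1$
$S{\left(U \right)} = -4$ ($S{\left(U \right)} = -3 - 1 = -4$)
$f{\left(Y \right)} = 0$ ($f{\left(Y \right)} = 5 - 5 = 0$)
$-2281 + f{\left(G{\left(I,S{\left(-5 \right)} \right)} \right)} = -2281 + 0 = -2281$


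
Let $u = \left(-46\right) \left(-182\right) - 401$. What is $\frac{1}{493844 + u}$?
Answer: $\frac{1}{501815} \approx 1.9928 \cdot 10^{-6}$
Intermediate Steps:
$u = 7971$ ($u = 8372 - 401 = 7971$)
$\frac{1}{493844 + u} = \frac{1}{493844 + 7971} = \frac{1}{501815}$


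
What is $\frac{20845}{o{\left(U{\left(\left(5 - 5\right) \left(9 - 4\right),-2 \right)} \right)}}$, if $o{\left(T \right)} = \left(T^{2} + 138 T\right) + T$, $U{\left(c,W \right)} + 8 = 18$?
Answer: $\frac{4169}{298} \approx 13.99$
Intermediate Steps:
$U{\left(c,W \right)} = 10$ ($U{\left(c,W \right)} = -8 + 18 = 10$)
$o{\left(T \right)} = T^{2} + 139 T$
$\frac{20845}{o{\left(U{\left(\left(5 - 5\right) \left(9 - 4\right),-2 \right)} \right)}} = \frac{20845}{10 \left(139 + 10\right)} = \frac{20845}{10 \cdot 149} = \frac{20845}{1490} = 20845 \cdot \frac{1}{1490} = \frac{4169}{298}$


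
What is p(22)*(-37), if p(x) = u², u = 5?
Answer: -925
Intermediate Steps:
p(x) = 25 (p(x) = 5² = 25)
p(22)*(-37) = 25*(-37) = -925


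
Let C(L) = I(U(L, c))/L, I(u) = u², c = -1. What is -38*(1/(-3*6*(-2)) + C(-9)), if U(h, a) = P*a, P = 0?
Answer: -19/18 ≈ -1.0556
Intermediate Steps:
U(h, a) = 0 (U(h, a) = 0*a = 0)
C(L) = 0 (C(L) = 0²/L = 0/L = 0)
-38*(1/(-3*6*(-2)) + C(-9)) = -38*(1/(-3*6*(-2)) + 0) = -38*(1/(-18*(-2)) + 0) = -38*(1/36 + 0) = -38*1/36 = -19/18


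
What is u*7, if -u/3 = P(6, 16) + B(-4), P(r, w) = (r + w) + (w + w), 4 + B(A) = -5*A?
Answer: -1470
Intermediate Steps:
B(A) = -4 - 5*A
P(r, w) = r + 3*w (P(r, w) = (r + w) + 2*w = r + 3*w)
u = -210 (u = -3*((6 + 3*16) + (-4 - 5*(-4))) = -3*((6 + 48) + (-4 + 20)) = -3*(54 + 16) = -3*70 = -210)
u*7 = -210*7 = -1470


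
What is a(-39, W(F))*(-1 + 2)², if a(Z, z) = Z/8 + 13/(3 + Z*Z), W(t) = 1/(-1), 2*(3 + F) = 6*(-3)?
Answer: -14833/3048 ≈ -4.8665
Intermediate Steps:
F = -12 (F = -3 + (6*(-3))/2 = -3 + (½)*(-18) = -3 - 9 = -12)
W(t) = -1
a(Z, z) = 13/(3 + Z²) + Z/8 (a(Z, z) = Z*(⅛) + 13/(3 + Z²) = Z/8 + 13/(3 + Z²) = 13/(3 + Z²) + Z/8)
a(-39, W(F))*(-1 + 2)² = ((104 + (-39)³ + 3*(-39))/(8*(3 + (-39)²)))*(-1 + 2)² = ((104 - 59319 - 117)/(8*(3 + 1521)))*1² = ((⅛)*(-59332)/1524)*1 = ((⅛)*(1/1524)*(-59332))*1 = -14833/3048*1 = -14833/3048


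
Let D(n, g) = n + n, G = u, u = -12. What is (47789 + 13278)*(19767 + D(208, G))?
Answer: 1232515261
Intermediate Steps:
G = -12
D(n, g) = 2*n
(47789 + 13278)*(19767 + D(208, G)) = (47789 + 13278)*(19767 + 2*208) = 61067*(19767 + 416) = 61067*20183 = 1232515261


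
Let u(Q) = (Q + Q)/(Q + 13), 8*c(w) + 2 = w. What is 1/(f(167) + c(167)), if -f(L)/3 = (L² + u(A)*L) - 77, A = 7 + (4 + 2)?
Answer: -8/671331 ≈ -1.1917e-5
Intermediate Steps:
A = 13 (A = 7 + 6 = 13)
c(w) = -¼ + w/8
u(Q) = 2*Q/(13 + Q) (u(Q) = (2*Q)/(13 + Q) = 2*Q/(13 + Q))
f(L) = 231 - 3*L - 3*L² (f(L) = -3*((L² + (2*13/(13 + 13))*L) - 77) = -3*((L² + (2*13/26)*L) - 77) = -3*((L² + (2*13*(1/26))*L) - 77) = -3*((L² + 1*L) - 77) = -3*((L² + L) - 77) = -3*((L + L²) - 77) = -3*(-77 + L + L²) = 231 - 3*L - 3*L²)
1/(f(167) + c(167)) = 1/((231 - 3*167 - 3*167²) + (-¼ + (⅛)*167)) = 1/((231 - 501 - 3*27889) + (-¼ + 167/8)) = 1/((231 - 501 - 83667) + 165/8) = 1/(-83937 + 165/8) = 1/(-671331/8) = -8/671331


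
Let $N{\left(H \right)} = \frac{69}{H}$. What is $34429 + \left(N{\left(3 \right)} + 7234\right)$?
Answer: $41686$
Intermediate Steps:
$34429 + \left(N{\left(3 \right)} + 7234\right) = 34429 + \left(\frac{69}{3} + 7234\right) = 34429 + \left(69 \cdot \frac{1}{3} + 7234\right) = 34429 + \left(23 + 7234\right) = 34429 + 7257 = 41686$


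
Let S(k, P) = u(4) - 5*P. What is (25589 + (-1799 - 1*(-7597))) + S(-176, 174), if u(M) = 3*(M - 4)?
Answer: 30517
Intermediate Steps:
u(M) = -12 + 3*M (u(M) = 3*(-4 + M) = -12 + 3*M)
S(k, P) = -5*P (S(k, P) = (-12 + 3*4) - 5*P = (-12 + 12) - 5*P = 0 - 5*P = -5*P)
(25589 + (-1799 - 1*(-7597))) + S(-176, 174) = (25589 + (-1799 - 1*(-7597))) - 5*174 = (25589 + (-1799 + 7597)) - 870 = (25589 + 5798) - 870 = 31387 - 870 = 30517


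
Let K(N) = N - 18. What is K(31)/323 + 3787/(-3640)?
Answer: -167983/167960 ≈ -1.0001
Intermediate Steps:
K(N) = -18 + N
K(31)/323 + 3787/(-3640) = (-18 + 31)/323 + 3787/(-3640) = 13*(1/323) + 3787*(-1/3640) = 13/323 - 541/520 = -167983/167960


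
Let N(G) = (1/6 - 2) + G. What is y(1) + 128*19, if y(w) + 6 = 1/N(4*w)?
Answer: 31544/13 ≈ 2426.5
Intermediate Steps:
N(G) = -11/6 + G (N(G) = (⅙ - 2) + G = -11/6 + G)
y(w) = -6 + 1/(-11/6 + 4*w)
y(1) + 128*19 = 72*(1 - 2*1)/(-11 + 24*1) + 128*19 = 72*(1 - 2)/(-11 + 24) + 2432 = 72*(-1)/13 + 2432 = 72*(1/13)*(-1) + 2432 = -72/13 + 2432 = 31544/13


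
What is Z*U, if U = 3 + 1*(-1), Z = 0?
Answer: 0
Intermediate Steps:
U = 2 (U = 3 - 1 = 2)
Z*U = 0*2 = 0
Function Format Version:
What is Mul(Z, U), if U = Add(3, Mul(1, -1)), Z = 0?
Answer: 0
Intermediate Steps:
U = 2 (U = Add(3, -1) = 2)
Mul(Z, U) = Mul(0, 2) = 0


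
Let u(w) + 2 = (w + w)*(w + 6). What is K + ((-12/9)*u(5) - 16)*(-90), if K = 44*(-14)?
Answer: 13784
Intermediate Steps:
u(w) = -2 + 2*w*(6 + w) (u(w) = -2 + (w + w)*(w + 6) = -2 + (2*w)*(6 + w) = -2 + 2*w*(6 + w))
K = -616
K + ((-12/9)*u(5) - 16)*(-90) = -616 + ((-12/9)*(-2 + 2*5**2 + 12*5) - 16)*(-90) = -616 + ((-12*1/9)*(-2 + 2*25 + 60) - 16)*(-90) = -616 + (-4*(-2 + 50 + 60)/3 - 16)*(-90) = -616 + (-4/3*108 - 16)*(-90) = -616 + (-144 - 16)*(-90) = -616 - 160*(-90) = -616 + 14400 = 13784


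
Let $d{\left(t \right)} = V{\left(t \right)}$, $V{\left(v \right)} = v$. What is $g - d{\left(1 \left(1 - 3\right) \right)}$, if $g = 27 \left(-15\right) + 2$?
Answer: $-401$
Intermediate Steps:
$g = -403$ ($g = -405 + 2 = -403$)
$d{\left(t \right)} = t$
$g - d{\left(1 \left(1 - 3\right) \right)} = -403 - 1 \left(1 - 3\right) = -403 - 1 \left(-2\right) = -403 - -2 = -403 + 2 = -401$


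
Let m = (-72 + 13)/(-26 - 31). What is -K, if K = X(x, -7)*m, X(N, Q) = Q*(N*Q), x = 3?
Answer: -2891/19 ≈ -152.16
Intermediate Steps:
X(N, Q) = N*Q²
m = 59/57 (m = -59/(-57) = -59*(-1/57) = 59/57 ≈ 1.0351)
K = 2891/19 (K = (3*(-7)²)*(59/57) = (3*49)*(59/57) = 147*(59/57) = 2891/19 ≈ 152.16)
-K = -1*2891/19 = -2891/19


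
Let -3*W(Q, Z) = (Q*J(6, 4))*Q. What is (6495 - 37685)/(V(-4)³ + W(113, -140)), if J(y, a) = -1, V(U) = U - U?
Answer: -93570/12769 ≈ -7.3279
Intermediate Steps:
V(U) = 0
W(Q, Z) = Q²/3 (W(Q, Z) = -Q*(-1)*Q/3 = -(-Q)*Q/3 = -(-1)*Q²/3 = Q²/3)
(6495 - 37685)/(V(-4)³ + W(113, -140)) = (6495 - 37685)/(0³ + (⅓)*113²) = -31190/(0 + (⅓)*12769) = -31190/(0 + 12769/3) = -31190/12769/3 = -31190*3/12769 = -93570/12769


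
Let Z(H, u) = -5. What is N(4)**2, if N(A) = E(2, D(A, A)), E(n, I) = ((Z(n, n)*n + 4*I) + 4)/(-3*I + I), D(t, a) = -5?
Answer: 169/25 ≈ 6.7600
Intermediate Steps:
E(n, I) = -(4 - 5*n + 4*I)/(2*I) (E(n, I) = ((-5*n + 4*I) + 4)/(-3*I + I) = (4 - 5*n + 4*I)/((-2*I)) = (4 - 5*n + 4*I)*(-1/(2*I)) = -(4 - 5*n + 4*I)/(2*I))
N(A) = -13/5 (N(A) = (1/2)*(-4 - 4*(-5) + 5*2)/(-5) = (1/2)*(-1/5)*(-4 + 20 + 10) = (1/2)*(-1/5)*26 = -13/5)
N(4)**2 = (-13/5)**2 = 169/25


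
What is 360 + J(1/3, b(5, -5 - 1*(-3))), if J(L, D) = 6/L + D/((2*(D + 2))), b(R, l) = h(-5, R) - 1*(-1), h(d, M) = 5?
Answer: 3027/8 ≈ 378.38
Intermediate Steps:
b(R, l) = 6 (b(R, l) = 5 - 1*(-1) = 5 + 1 = 6)
J(L, D) = 6/L + D/(4 + 2*D) (J(L, D) = 6/L + D/((2*(2 + D))) = 6/L + D/(4 + 2*D))
360 + J(1/3, b(5, -5 - 1*(-3))) = 360 + (24 + 12*6 + 6/3)/(2*(1/3)*(2 + 6)) = 360 + (½)*(24 + 72 + 6*(⅓))/((⅓)*8) = 360 + (½)*3*(⅛)*(24 + 72 + 2) = 360 + (½)*3*(⅛)*98 = 360 + 147/8 = 3027/8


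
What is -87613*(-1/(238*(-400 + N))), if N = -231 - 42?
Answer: -87613/160174 ≈ -0.54699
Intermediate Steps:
N = -273
-87613*(-1/(238*(-400 + N))) = -87613*(-1/(238*(-400 - 273))) = -87613/((-238*(-673))) = -87613/160174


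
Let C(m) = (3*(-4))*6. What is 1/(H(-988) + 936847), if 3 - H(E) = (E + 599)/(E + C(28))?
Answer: 1060/993060611 ≈ 1.0674e-6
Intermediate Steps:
C(m) = -72 (C(m) = -12*6 = -72)
H(E) = 3 - (599 + E)/(-72 + E) (H(E) = 3 - (E + 599)/(E - 72) = 3 - (599 + E)/(-72 + E))
1/(H(-988) + 936847) = 1/((-815 + 2*(-988))/(-72 - 988) + 936847) = 1/((-815 - 1976)/(-1060) + 936847) = 1/(-1/1060*(-2791) + 936847) = 1/(2791/1060 + 936847) = 1/(993060611/1060) = 1060/993060611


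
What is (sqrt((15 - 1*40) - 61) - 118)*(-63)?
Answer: 7434 - 63*I*sqrt(86) ≈ 7434.0 - 584.24*I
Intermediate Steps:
(sqrt((15 - 1*40) - 61) - 118)*(-63) = (sqrt((15 - 40) - 61) - 118)*(-63) = (sqrt(-25 - 61) - 118)*(-63) = (sqrt(-86) - 118)*(-63) = (I*sqrt(86) - 118)*(-63) = (-118 + I*sqrt(86))*(-63) = 7434 - 63*I*sqrt(86)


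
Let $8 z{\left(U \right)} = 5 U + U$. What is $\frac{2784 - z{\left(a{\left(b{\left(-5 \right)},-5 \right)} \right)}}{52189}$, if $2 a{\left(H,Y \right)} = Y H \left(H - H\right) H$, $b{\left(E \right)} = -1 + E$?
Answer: $\frac{2784}{52189} \approx 0.053345$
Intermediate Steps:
$a{\left(H,Y \right)} = 0$ ($a{\left(H,Y \right)} = \frac{Y H \left(H - H\right) H}{2} = \frac{H Y 0 H}{2} = \frac{0 H}{2} = \frac{1}{2} \cdot 0 = 0$)
$z{\left(U \right)} = \frac{3 U}{4}$ ($z{\left(U \right)} = \frac{5 U + U}{8} = \frac{6 U}{8} = \frac{3 U}{4}$)
$\frac{2784 - z{\left(a{\left(b{\left(-5 \right)},-5 \right)} \right)}}{52189} = \frac{2784 - \frac{3}{4} \cdot 0}{52189} = \left(2784 - 0\right) \frac{1}{52189} = \left(2784 + 0\right) \frac{1}{52189} = 2784 \cdot \frac{1}{52189} = \frac{2784}{52189}$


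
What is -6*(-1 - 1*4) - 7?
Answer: 23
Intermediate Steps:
-6*(-1 - 1*4) - 7 = -6*(-1 - 4) - 7 = -6*(-5) - 7 = 30 - 7 = 23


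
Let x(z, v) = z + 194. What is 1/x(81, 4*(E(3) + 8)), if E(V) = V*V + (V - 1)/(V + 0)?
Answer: 1/275 ≈ 0.0036364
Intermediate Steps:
E(V) = V² + (-1 + V)/V
x(z, v) = 194 + z
1/x(81, 4*(E(3) + 8)) = 1/(194 + 81) = 1/275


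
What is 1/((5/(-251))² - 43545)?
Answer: -63001/2743378520 ≈ -2.2965e-5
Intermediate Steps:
1/((5/(-251))² - 43545) = 1/((5*(-1/251))² - 43545) = 1/((-5/251)² - 43545) = 1/(25/63001 - 43545) = 1/(-2743378520/63001) = -63001/2743378520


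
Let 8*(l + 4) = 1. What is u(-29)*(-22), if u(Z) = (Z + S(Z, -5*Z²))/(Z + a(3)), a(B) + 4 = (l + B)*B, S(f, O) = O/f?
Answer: 20416/285 ≈ 71.635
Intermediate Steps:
l = -31/8 (l = -4 + (⅛)*1 = -4 + ⅛ = -31/8 ≈ -3.8750)
a(B) = -4 + B*(-31/8 + B) (a(B) = -4 + (-31/8 + B)*B = -4 + B*(-31/8 + B))
u(Z) = -4*Z/(-53/8 + Z) (u(Z) = (Z + (-5*Z²)/Z)/(Z + (-4 + 3² - 31/8*3)) = (Z - 5*Z)/(Z + (-4 + 9 - 93/8)) = (-4*Z)/(Z - 53/8) = (-4*Z)/(-53/8 + Z) = -4*Z/(-53/8 + Z))
u(-29)*(-22) = -32*(-29)/(-53 + 8*(-29))*(-22) = -32*(-29)/(-53 - 232)*(-22) = -32*(-29)/(-285)*(-22) = -32*(-29)*(-1/285)*(-22) = -928/285*(-22) = 20416/285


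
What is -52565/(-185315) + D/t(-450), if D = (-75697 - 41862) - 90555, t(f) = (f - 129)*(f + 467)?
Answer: 459812273/21459477 ≈ 21.427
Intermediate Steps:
t(f) = (-129 + f)*(467 + f)
D = -208114 (D = -117559 - 90555 = -208114)
-52565/(-185315) + D/t(-450) = -52565/(-185315) - 208114/(-60243 + (-450)² + 338*(-450)) = -52565*(-1/185315) - 208114/(-60243 + 202500 - 152100) = 10513/37063 - 208114/(-9843) = 10513/37063 - 208114*(-1/9843) = 10513/37063 + 12242/579 = 459812273/21459477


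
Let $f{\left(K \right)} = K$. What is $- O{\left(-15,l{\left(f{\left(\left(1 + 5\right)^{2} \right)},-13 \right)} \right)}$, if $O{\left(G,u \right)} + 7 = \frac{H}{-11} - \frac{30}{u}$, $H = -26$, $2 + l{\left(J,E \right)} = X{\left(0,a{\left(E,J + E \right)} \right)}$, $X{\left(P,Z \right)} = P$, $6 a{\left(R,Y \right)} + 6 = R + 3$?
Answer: $- \frac{114}{11} \approx -10.364$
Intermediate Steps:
$a{\left(R,Y \right)} = - \frac{1}{2} + \frac{R}{6}$ ($a{\left(R,Y \right)} = -1 + \frac{R + 3}{6} = -1 + \frac{3 + R}{6} = -1 + \left(\frac{1}{2} + \frac{R}{6}\right) = - \frac{1}{2} + \frac{R}{6}$)
$l{\left(J,E \right)} = -2$ ($l{\left(J,E \right)} = -2 + 0 = -2$)
$O{\left(G,u \right)} = - \frac{51}{11} - \frac{30}{u}$ ($O{\left(G,u \right)} = -7 - \left(- \frac{26}{11} + \frac{30}{u}\right) = -7 + \left(\frac{26}{11} - \frac{30}{u}\right) = - \frac{51}{11} - \frac{30}{u}$)
$- O{\left(-15,l{\left(f{\left(\left(1 + 5\right)^{2} \right)},-13 \right)} \right)} = - (- \frac{51}{11} - \frac{30}{-2}) = - (- \frac{51}{11} - -15) = - (- \frac{51}{11} + 15) = \left(-1\right) \frac{114}{11} = - \frac{114}{11}$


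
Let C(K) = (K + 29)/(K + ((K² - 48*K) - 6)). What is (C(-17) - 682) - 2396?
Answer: -1665192/541 ≈ -3078.0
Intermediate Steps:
C(K) = (29 + K)/(-6 + K² - 47*K) (C(K) = (29 + K)/(K + (-6 + K² - 48*K)) = (29 + K)/(-6 + K² - 47*K))
(C(-17) - 682) - 2396 = ((29 - 17)/(-6 + (-17)² - 47*(-17)) - 682) - 2396 = (12/(-6 + 289 + 799) - 682) - 2396 = (12/1082 - 682) - 2396 = ((1/1082)*12 - 682) - 2396 = (6/541 - 682) - 2396 = -368956/541 - 2396 = -1665192/541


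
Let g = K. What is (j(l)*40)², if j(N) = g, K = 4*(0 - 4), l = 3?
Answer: 409600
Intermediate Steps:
K = -16 (K = 4*(-4) = -16)
g = -16
j(N) = -16
(j(l)*40)² = (-16*40)² = (-640)² = 409600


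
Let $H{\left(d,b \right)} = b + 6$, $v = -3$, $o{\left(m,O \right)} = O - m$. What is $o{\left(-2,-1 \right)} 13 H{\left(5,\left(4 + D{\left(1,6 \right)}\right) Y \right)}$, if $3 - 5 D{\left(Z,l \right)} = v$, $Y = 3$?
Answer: $\frac{1404}{5} \approx 280.8$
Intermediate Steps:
$D{\left(Z,l \right)} = \frac{6}{5}$ ($D{\left(Z,l \right)} = \frac{3}{5} - - \frac{3}{5} = \frac{3}{5} + \frac{3}{5} = \frac{6}{5}$)
$H{\left(d,b \right)} = 6 + b$
$o{\left(-2,-1 \right)} 13 H{\left(5,\left(4 + D{\left(1,6 \right)}\right) Y \right)} = \left(-1 - -2\right) 13 \left(6 + \left(4 + \frac{6}{5}\right) 3\right) = \left(-1 + 2\right) 13 \left(6 + \frac{26}{5} \cdot 3\right) = 1 \cdot 13 \left(6 + \frac{78}{5}\right) = 13 \cdot \frac{108}{5} = \frac{1404}{5}$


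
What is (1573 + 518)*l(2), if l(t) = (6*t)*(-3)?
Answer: -75276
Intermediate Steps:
l(t) = -18*t
(1573 + 518)*l(2) = (1573 + 518)*(-18*2) = 2091*(-36) = -75276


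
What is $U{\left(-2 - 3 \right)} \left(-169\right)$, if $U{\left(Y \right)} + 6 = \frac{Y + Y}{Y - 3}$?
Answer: $\frac{3211}{4} \approx 802.75$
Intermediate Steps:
$U{\left(Y \right)} = -6 + \frac{2 Y}{-3 + Y}$ ($U{\left(Y \right)} = -6 + \frac{Y + Y}{Y - 3} = -6 + \frac{2 Y}{-3 + Y}$)
$U{\left(-2 - 3 \right)} \left(-169\right) = \frac{2 \left(9 - 2 \left(-2 - 3\right)\right)}{-3 - 5} \left(-169\right) = \frac{2 \left(9 - -10\right)}{-3 - 5} \left(-169\right) = \frac{2 \left(9 + 10\right)}{-8} \left(-169\right) = 2 \left(- \frac{1}{8}\right) 19 \left(-169\right) = \left(- \frac{19}{4}\right) \left(-169\right) = \frac{3211}{4}$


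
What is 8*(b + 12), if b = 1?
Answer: 104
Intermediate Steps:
8*(b + 12) = 8*(1 + 12) = 8*13 = 104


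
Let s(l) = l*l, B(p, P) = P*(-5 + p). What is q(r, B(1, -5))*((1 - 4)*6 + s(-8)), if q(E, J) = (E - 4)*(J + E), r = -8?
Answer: -6624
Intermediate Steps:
s(l) = l**2
q(E, J) = (-4 + E)*(E + J)
q(r, B(1, -5))*((1 - 4)*6 + s(-8)) = ((-8)**2 - 4*(-8) - (-20)*(-5 + 1) - (-40)*(-5 + 1))*((1 - 4)*6 + (-8)**2) = (64 + 32 - (-20)*(-4) - (-40)*(-4))*(-3*6 + 64) = (64 + 32 - 4*20 - 8*20)*(-18 + 64) = (64 + 32 - 80 - 160)*46 = -144*46 = -6624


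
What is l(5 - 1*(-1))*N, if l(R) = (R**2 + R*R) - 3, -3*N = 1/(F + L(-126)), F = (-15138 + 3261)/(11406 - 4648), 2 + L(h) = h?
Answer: 155434/876901 ≈ 0.17725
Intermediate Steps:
L(h) = -2 + h
F = -11877/6758 ≈ -1.7575
N = 6758/2630703 (N = -1/(3*(-11877/6758 + (-2 - 126))) = -1/(3*(-11877/6758 - 128)) = -1/(3*(-876901/6758)) = -1/3*(-6758/876901) = 6758/2630703 ≈ 0.0025689)
l(R) = -3 + 2*R**2 (l(R) = (R**2 + R**2) - 3 = 2*R**2 - 3 = -3 + 2*R**2)
l(5 - 1*(-1))*N = (-3 + 2*(5 - 1*(-1))**2)*(6758/2630703) = (-3 + 2*(5 + 1)**2)*(6758/2630703) = (-3 + 2*6**2)*(6758/2630703) = (-3 + 2*36)*(6758/2630703) = (-3 + 72)*(6758/2630703) = 69*(6758/2630703) = 155434/876901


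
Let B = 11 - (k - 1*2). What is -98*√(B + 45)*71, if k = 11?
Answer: -6958*√47 ≈ -47702.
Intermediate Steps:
B = 2 (B = 11 - (11 - 1*2) = 11 - (11 - 2) = 11 - 1*9 = 11 - 9 = 2)
-98*√(B + 45)*71 = -98*√(2 + 45)*71 = -98*√47*71 = -6958*√47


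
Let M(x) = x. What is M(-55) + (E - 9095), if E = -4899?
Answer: -14049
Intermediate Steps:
M(-55) + (E - 9095) = -55 + (-4899 - 9095) = -55 - 13994 = -14049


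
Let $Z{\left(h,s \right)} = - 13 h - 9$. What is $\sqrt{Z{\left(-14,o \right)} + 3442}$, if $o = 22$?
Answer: $\sqrt{3615} \approx 60.125$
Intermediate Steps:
$Z{\left(h,s \right)} = -9 - 13 h$
$\sqrt{Z{\left(-14,o \right)} + 3442} = \sqrt{\left(-9 - -182\right) + 3442} = \sqrt{\left(-9 + 182\right) + 3442} = \sqrt{173 + 3442} = \sqrt{3615}$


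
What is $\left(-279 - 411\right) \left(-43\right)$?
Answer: $29670$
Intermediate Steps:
$\left(-279 - 411\right) \left(-43\right) = \left(-690\right) \left(-43\right) = 29670$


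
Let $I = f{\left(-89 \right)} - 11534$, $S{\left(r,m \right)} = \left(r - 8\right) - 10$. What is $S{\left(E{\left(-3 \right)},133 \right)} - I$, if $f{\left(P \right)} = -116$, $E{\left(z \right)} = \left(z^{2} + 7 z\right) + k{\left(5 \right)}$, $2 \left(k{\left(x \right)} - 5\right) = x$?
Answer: $\frac{23255}{2} \approx 11628.0$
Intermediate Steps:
$k{\left(x \right)} = 5 + \frac{x}{2}$
$E{\left(z \right)} = \frac{15}{2} + z^{2} + 7 z$ ($E{\left(z \right)} = \left(z^{2} + 7 z\right) + \left(5 + \frac{1}{2} \cdot 5\right) = \left(z^{2} + 7 z\right) + \left(5 + \frac{5}{2}\right) = \left(z^{2} + 7 z\right) + \frac{15}{2} = \frac{15}{2} + z^{2} + 7 z$)
$S{\left(r,m \right)} = -18 + r$ ($S{\left(r,m \right)} = \left(-8 + r\right) - 10 = -18 + r$)
$I = -11650$ ($I = -116 - 11534 = -11650$)
$S{\left(E{\left(-3 \right)},133 \right)} - I = \left(-18 + \left(\frac{15}{2} + \left(-3\right)^{2} + 7 \left(-3\right)\right)\right) - -11650 = \left(-18 + \left(\frac{15}{2} + 9 - 21\right)\right) + 11650 = \left(-18 - \frac{9}{2}\right) + 11650 = - \frac{45}{2} + 11650 = \frac{23255}{2}$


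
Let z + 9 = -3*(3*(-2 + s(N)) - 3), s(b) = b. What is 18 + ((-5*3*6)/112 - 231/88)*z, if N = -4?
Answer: -1170/7 ≈ -167.14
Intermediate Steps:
z = 54 (z = -9 - 3*(3*(-2 - 4) - 3) = -9 - 3*(3*(-6) - 3) = -9 - 3*(-18 - 3) = -9 - 3*(-21) = -9 + 63 = 54)
18 + ((-5*3*6)/112 - 231/88)*z = 18 + ((-5*3*6)/112 - 231/88)*54 = 18 + (-15*6*(1/112) - 231*1/88)*54 = 18 + (-90*1/112 - 21/8)*54 = 18 + (-45/56 - 21/8)*54 = 18 - 24/7*54 = 18 - 1296/7 = -1170/7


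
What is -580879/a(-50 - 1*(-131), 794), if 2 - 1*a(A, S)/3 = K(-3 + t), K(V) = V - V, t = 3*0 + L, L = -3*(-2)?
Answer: -580879/6 ≈ -96813.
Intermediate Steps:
L = 6
t = 6 (t = 3*0 + 6 = 0 + 6 = 6)
K(V) = 0
a(A, S) = 6 (a(A, S) = 6 - 3*0 = 6 + 0 = 6)
-580879/a(-50 - 1*(-131), 794) = -580879/6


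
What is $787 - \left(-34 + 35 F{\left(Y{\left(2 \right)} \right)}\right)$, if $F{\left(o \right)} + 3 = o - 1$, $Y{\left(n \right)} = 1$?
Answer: $926$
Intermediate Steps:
$F{\left(o \right)} = -4 + o$ ($F{\left(o \right)} = -3 + \left(o - 1\right) = -3 + \left(-1 + o\right) = -4 + o$)
$787 - \left(-34 + 35 F{\left(Y{\left(2 \right)} \right)}\right) = 787 - \left(-34 + 35 \left(-4 + 1\right)\right) = 787 + \left(34 - -105\right) = 787 + \left(34 + 105\right) = 787 + 139 = 926$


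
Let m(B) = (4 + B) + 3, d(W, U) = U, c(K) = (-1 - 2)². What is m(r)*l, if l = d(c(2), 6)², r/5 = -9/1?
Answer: -1368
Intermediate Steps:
c(K) = 9 (c(K) = (-3)² = 9)
r = -45 (r = 5*(-9/1) = 5*(-9*1) = 5*(-9) = -45)
l = 36 (l = 6² = 36)
m(B) = 7 + B
m(r)*l = (7 - 45)*36 = -38*36 = -1368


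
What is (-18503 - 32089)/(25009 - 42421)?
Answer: 4216/1451 ≈ 2.9056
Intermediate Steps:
(-18503 - 32089)/(25009 - 42421) = -50592/(-17412) = -50592*(-1/17412) = 4216/1451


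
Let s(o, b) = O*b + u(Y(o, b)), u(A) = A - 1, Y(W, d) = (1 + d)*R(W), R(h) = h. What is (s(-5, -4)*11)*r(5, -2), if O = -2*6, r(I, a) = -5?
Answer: -3410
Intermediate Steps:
Y(W, d) = W*(1 + d) (Y(W, d) = (1 + d)*W = W*(1 + d))
u(A) = -1 + A
O = -12
s(o, b) = -1 - 12*b + o*(1 + b) (s(o, b) = -12*b + (-1 + o*(1 + b)) = -1 - 12*b + o*(1 + b))
(s(-5, -4)*11)*r(5, -2) = ((-1 - 12*(-4) - 5*(1 - 4))*11)*(-5) = ((-1 + 48 - 5*(-3))*11)*(-5) = ((-1 + 48 + 15)*11)*(-5) = (62*11)*(-5) = 682*(-5) = -3410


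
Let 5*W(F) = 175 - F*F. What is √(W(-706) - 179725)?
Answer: I*√6984430/5 ≈ 528.56*I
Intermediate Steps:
W(F) = 35 - F²/5 (W(F) = (175 - F*F)/5 = (175 - F²)/5 = 35 - F²/5)
√(W(-706) - 179725) = √((35 - ⅕*(-706)²) - 179725) = √((35 - ⅕*498436) - 179725) = √((35 - 498436/5) - 179725) = √(-498261/5 - 179725) = √(-1396886/5) = I*√6984430/5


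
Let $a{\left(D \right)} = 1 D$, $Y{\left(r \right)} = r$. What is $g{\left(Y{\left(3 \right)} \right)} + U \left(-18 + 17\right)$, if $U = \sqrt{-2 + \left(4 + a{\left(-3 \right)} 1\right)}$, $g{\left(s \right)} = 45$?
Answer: $45 - i \approx 45.0 - 1.0 i$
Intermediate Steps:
$a{\left(D \right)} = D$
$U = i$ ($U = \sqrt{-2 + \left(4 - 3\right)} = \sqrt{-2 + 1} = \sqrt{-1} = i \approx 1.0 i$)
$g{\left(Y{\left(3 \right)} \right)} + U \left(-18 + 17\right) = 45 + i \left(-18 + 17\right) = 45 + i \left(-1\right) = 45 - i$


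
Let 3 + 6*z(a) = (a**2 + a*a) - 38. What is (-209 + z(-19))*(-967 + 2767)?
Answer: -171900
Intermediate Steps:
z(a) = -41/6 + a**2/3 (z(a) = -1/2 + ((a**2 + a*a) - 38)/6 = -1/2 + ((a**2 + a**2) - 38)/6 = -1/2 + (2*a**2 - 38)/6 = -1/2 + (-38 + 2*a**2)/6 = -1/2 + (-19/3 + a**2/3) = -41/6 + a**2/3)
(-209 + z(-19))*(-967 + 2767) = (-209 + (-41/6 + (1/3)*(-19)**2))*(-967 + 2767) = (-209 + (-41/6 + (1/3)*361))*1800 = (-209 + (-41/6 + 361/3))*1800 = (-209 + 227/2)*1800 = -191/2*1800 = -171900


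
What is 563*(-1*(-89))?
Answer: 50107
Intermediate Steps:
563*(-1*(-89)) = 563*89 = 50107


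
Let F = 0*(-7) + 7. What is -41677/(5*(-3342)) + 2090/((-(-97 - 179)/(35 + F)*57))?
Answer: 3103021/384330 ≈ 8.0739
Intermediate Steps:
F = 7 (F = 0 + 7 = 7)
-41677/(5*(-3342)) + 2090/((-(-97 - 179)/(35 + F)*57)) = -41677/(5*(-3342)) + 2090/((-(-97 - 179)/(35 + 7)*57)) = -41677/(-16710) + 2090/((-(-276)/42*57)) = -41677*(-1/16710) + 2090/((-(-276)/42*57)) = 41677/16710 + 2090/((-1*(-46/7)*57)) = 41677/16710 + 2090/(((46/7)*57)) = 41677/16710 + 2090/(2622/7) = 41677/16710 + 2090*(7/2622) = 41677/16710 + 385/69 = 3103021/384330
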